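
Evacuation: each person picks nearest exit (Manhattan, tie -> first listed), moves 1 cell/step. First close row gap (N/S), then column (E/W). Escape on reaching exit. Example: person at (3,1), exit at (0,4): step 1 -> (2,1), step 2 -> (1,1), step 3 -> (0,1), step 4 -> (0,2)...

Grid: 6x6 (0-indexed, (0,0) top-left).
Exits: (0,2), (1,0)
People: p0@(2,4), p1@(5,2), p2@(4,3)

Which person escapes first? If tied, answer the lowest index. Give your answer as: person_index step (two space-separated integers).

Answer: 0 4

Derivation:
Step 1: p0:(2,4)->(1,4) | p1:(5,2)->(4,2) | p2:(4,3)->(3,3)
Step 2: p0:(1,4)->(0,4) | p1:(4,2)->(3,2) | p2:(3,3)->(2,3)
Step 3: p0:(0,4)->(0,3) | p1:(3,2)->(2,2) | p2:(2,3)->(1,3)
Step 4: p0:(0,3)->(0,2)->EXIT | p1:(2,2)->(1,2) | p2:(1,3)->(0,3)
Step 5: p0:escaped | p1:(1,2)->(0,2)->EXIT | p2:(0,3)->(0,2)->EXIT
Exit steps: [4, 5, 5]
First to escape: p0 at step 4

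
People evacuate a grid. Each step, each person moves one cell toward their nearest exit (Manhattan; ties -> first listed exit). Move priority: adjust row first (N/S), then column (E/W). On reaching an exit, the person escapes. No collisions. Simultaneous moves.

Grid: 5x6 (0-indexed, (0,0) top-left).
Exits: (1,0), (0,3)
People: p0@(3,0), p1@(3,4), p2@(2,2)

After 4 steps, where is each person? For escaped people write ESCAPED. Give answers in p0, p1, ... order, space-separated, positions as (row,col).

Step 1: p0:(3,0)->(2,0) | p1:(3,4)->(2,4) | p2:(2,2)->(1,2)
Step 2: p0:(2,0)->(1,0)->EXIT | p1:(2,4)->(1,4) | p2:(1,2)->(1,1)
Step 3: p0:escaped | p1:(1,4)->(0,4) | p2:(1,1)->(1,0)->EXIT
Step 4: p0:escaped | p1:(0,4)->(0,3)->EXIT | p2:escaped

ESCAPED ESCAPED ESCAPED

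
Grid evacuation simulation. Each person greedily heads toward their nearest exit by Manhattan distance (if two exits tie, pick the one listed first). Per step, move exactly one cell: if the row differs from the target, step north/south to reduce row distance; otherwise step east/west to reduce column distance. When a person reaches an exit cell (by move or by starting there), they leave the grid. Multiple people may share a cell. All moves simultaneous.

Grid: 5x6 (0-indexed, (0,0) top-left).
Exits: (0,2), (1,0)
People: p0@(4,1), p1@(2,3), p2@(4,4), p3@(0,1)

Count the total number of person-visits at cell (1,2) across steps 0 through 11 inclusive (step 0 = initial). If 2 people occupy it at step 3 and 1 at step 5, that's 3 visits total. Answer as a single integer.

Step 0: p0@(4,1) p1@(2,3) p2@(4,4) p3@(0,1) -> at (1,2): 0 [-], cum=0
Step 1: p0@(3,1) p1@(1,3) p2@(3,4) p3@ESC -> at (1,2): 0 [-], cum=0
Step 2: p0@(2,1) p1@(0,3) p2@(2,4) p3@ESC -> at (1,2): 0 [-], cum=0
Step 3: p0@(1,1) p1@ESC p2@(1,4) p3@ESC -> at (1,2): 0 [-], cum=0
Step 4: p0@ESC p1@ESC p2@(0,4) p3@ESC -> at (1,2): 0 [-], cum=0
Step 5: p0@ESC p1@ESC p2@(0,3) p3@ESC -> at (1,2): 0 [-], cum=0
Step 6: p0@ESC p1@ESC p2@ESC p3@ESC -> at (1,2): 0 [-], cum=0
Total visits = 0

Answer: 0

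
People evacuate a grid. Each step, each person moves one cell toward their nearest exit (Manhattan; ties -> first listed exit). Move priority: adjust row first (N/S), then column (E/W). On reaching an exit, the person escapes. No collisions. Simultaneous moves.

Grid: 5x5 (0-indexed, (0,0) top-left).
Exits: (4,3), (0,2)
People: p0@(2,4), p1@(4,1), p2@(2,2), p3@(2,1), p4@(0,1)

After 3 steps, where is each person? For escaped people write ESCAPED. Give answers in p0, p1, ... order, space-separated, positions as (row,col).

Step 1: p0:(2,4)->(3,4) | p1:(4,1)->(4,2) | p2:(2,2)->(1,2) | p3:(2,1)->(1,1) | p4:(0,1)->(0,2)->EXIT
Step 2: p0:(3,4)->(4,4) | p1:(4,2)->(4,3)->EXIT | p2:(1,2)->(0,2)->EXIT | p3:(1,1)->(0,1) | p4:escaped
Step 3: p0:(4,4)->(4,3)->EXIT | p1:escaped | p2:escaped | p3:(0,1)->(0,2)->EXIT | p4:escaped

ESCAPED ESCAPED ESCAPED ESCAPED ESCAPED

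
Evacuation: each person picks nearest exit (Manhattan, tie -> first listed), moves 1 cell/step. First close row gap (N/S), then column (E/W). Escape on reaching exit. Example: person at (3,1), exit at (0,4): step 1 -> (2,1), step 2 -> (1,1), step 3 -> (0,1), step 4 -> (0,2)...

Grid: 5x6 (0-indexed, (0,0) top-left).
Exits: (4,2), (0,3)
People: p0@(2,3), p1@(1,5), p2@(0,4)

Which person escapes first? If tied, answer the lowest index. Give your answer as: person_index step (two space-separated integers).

Step 1: p0:(2,3)->(1,3) | p1:(1,5)->(0,5) | p2:(0,4)->(0,3)->EXIT
Step 2: p0:(1,3)->(0,3)->EXIT | p1:(0,5)->(0,4) | p2:escaped
Step 3: p0:escaped | p1:(0,4)->(0,3)->EXIT | p2:escaped
Exit steps: [2, 3, 1]
First to escape: p2 at step 1

Answer: 2 1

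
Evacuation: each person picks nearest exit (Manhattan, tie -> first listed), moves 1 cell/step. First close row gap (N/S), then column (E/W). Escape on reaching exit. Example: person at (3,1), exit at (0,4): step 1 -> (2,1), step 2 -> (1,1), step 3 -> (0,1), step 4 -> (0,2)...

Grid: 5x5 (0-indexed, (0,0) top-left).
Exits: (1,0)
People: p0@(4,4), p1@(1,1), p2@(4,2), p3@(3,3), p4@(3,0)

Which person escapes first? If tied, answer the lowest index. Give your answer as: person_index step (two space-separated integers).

Answer: 1 1

Derivation:
Step 1: p0:(4,4)->(3,4) | p1:(1,1)->(1,0)->EXIT | p2:(4,2)->(3,2) | p3:(3,3)->(2,3) | p4:(3,0)->(2,0)
Step 2: p0:(3,4)->(2,4) | p1:escaped | p2:(3,2)->(2,2) | p3:(2,3)->(1,3) | p4:(2,0)->(1,0)->EXIT
Step 3: p0:(2,4)->(1,4) | p1:escaped | p2:(2,2)->(1,2) | p3:(1,3)->(1,2) | p4:escaped
Step 4: p0:(1,4)->(1,3) | p1:escaped | p2:(1,2)->(1,1) | p3:(1,2)->(1,1) | p4:escaped
Step 5: p0:(1,3)->(1,2) | p1:escaped | p2:(1,1)->(1,0)->EXIT | p3:(1,1)->(1,0)->EXIT | p4:escaped
Step 6: p0:(1,2)->(1,1) | p1:escaped | p2:escaped | p3:escaped | p4:escaped
Step 7: p0:(1,1)->(1,0)->EXIT | p1:escaped | p2:escaped | p3:escaped | p4:escaped
Exit steps: [7, 1, 5, 5, 2]
First to escape: p1 at step 1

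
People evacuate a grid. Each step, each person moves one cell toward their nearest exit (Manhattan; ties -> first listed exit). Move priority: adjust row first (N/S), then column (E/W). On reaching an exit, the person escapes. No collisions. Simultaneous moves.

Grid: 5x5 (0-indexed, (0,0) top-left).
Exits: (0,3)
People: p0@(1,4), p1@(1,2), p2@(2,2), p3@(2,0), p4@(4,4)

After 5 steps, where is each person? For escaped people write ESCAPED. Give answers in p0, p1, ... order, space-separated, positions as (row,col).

Step 1: p0:(1,4)->(0,4) | p1:(1,2)->(0,2) | p2:(2,2)->(1,2) | p3:(2,0)->(1,0) | p4:(4,4)->(3,4)
Step 2: p0:(0,4)->(0,3)->EXIT | p1:(0,2)->(0,3)->EXIT | p2:(1,2)->(0,2) | p3:(1,0)->(0,0) | p4:(3,4)->(2,4)
Step 3: p0:escaped | p1:escaped | p2:(0,2)->(0,3)->EXIT | p3:(0,0)->(0,1) | p4:(2,4)->(1,4)
Step 4: p0:escaped | p1:escaped | p2:escaped | p3:(0,1)->(0,2) | p4:(1,4)->(0,4)
Step 5: p0:escaped | p1:escaped | p2:escaped | p3:(0,2)->(0,3)->EXIT | p4:(0,4)->(0,3)->EXIT

ESCAPED ESCAPED ESCAPED ESCAPED ESCAPED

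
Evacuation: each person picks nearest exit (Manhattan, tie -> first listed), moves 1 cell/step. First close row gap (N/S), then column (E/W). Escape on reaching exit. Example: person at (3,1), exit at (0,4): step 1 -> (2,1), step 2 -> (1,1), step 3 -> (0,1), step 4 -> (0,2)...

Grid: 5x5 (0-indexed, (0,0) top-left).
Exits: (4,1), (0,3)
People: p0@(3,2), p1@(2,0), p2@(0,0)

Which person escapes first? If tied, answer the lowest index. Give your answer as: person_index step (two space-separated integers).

Answer: 0 2

Derivation:
Step 1: p0:(3,2)->(4,2) | p1:(2,0)->(3,0) | p2:(0,0)->(0,1)
Step 2: p0:(4,2)->(4,1)->EXIT | p1:(3,0)->(4,0) | p2:(0,1)->(0,2)
Step 3: p0:escaped | p1:(4,0)->(4,1)->EXIT | p2:(0,2)->(0,3)->EXIT
Exit steps: [2, 3, 3]
First to escape: p0 at step 2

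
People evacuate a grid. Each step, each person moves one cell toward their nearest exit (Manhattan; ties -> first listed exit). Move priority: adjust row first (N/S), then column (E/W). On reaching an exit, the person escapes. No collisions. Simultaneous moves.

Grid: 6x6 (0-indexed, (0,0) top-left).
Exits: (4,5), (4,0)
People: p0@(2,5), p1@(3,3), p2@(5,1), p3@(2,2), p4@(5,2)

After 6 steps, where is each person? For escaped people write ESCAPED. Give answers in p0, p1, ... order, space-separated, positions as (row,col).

Step 1: p0:(2,5)->(3,5) | p1:(3,3)->(4,3) | p2:(5,1)->(4,1) | p3:(2,2)->(3,2) | p4:(5,2)->(4,2)
Step 2: p0:(3,5)->(4,5)->EXIT | p1:(4,3)->(4,4) | p2:(4,1)->(4,0)->EXIT | p3:(3,2)->(4,2) | p4:(4,2)->(4,1)
Step 3: p0:escaped | p1:(4,4)->(4,5)->EXIT | p2:escaped | p3:(4,2)->(4,1) | p4:(4,1)->(4,0)->EXIT
Step 4: p0:escaped | p1:escaped | p2:escaped | p3:(4,1)->(4,0)->EXIT | p4:escaped

ESCAPED ESCAPED ESCAPED ESCAPED ESCAPED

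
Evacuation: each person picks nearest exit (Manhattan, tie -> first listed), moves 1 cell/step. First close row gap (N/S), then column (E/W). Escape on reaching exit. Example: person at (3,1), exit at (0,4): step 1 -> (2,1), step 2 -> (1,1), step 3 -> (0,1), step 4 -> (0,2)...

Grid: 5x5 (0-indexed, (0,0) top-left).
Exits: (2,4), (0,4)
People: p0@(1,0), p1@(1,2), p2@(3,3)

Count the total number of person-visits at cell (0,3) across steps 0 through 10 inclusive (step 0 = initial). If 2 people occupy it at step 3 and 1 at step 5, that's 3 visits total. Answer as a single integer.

Answer: 0

Derivation:
Step 0: p0@(1,0) p1@(1,2) p2@(3,3) -> at (0,3): 0 [-], cum=0
Step 1: p0@(2,0) p1@(2,2) p2@(2,3) -> at (0,3): 0 [-], cum=0
Step 2: p0@(2,1) p1@(2,3) p2@ESC -> at (0,3): 0 [-], cum=0
Step 3: p0@(2,2) p1@ESC p2@ESC -> at (0,3): 0 [-], cum=0
Step 4: p0@(2,3) p1@ESC p2@ESC -> at (0,3): 0 [-], cum=0
Step 5: p0@ESC p1@ESC p2@ESC -> at (0,3): 0 [-], cum=0
Total visits = 0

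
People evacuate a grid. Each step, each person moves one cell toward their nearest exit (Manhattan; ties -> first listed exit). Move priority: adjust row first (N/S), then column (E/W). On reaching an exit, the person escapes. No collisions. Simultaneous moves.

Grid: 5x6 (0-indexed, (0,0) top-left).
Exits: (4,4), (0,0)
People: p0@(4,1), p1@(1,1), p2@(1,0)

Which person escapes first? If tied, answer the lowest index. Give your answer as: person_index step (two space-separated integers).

Step 1: p0:(4,1)->(4,2) | p1:(1,1)->(0,1) | p2:(1,0)->(0,0)->EXIT
Step 2: p0:(4,2)->(4,3) | p1:(0,1)->(0,0)->EXIT | p2:escaped
Step 3: p0:(4,3)->(4,4)->EXIT | p1:escaped | p2:escaped
Exit steps: [3, 2, 1]
First to escape: p2 at step 1

Answer: 2 1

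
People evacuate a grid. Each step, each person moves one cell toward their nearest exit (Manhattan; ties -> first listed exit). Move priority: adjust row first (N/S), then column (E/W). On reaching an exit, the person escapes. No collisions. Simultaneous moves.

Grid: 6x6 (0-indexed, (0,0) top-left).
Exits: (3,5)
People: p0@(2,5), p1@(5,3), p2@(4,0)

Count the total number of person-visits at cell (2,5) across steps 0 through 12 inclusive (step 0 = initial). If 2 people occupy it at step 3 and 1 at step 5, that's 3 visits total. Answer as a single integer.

Step 0: p0@(2,5) p1@(5,3) p2@(4,0) -> at (2,5): 1 [p0], cum=1
Step 1: p0@ESC p1@(4,3) p2@(3,0) -> at (2,5): 0 [-], cum=1
Step 2: p0@ESC p1@(3,3) p2@(3,1) -> at (2,5): 0 [-], cum=1
Step 3: p0@ESC p1@(3,4) p2@(3,2) -> at (2,5): 0 [-], cum=1
Step 4: p0@ESC p1@ESC p2@(3,3) -> at (2,5): 0 [-], cum=1
Step 5: p0@ESC p1@ESC p2@(3,4) -> at (2,5): 0 [-], cum=1
Step 6: p0@ESC p1@ESC p2@ESC -> at (2,5): 0 [-], cum=1
Total visits = 1

Answer: 1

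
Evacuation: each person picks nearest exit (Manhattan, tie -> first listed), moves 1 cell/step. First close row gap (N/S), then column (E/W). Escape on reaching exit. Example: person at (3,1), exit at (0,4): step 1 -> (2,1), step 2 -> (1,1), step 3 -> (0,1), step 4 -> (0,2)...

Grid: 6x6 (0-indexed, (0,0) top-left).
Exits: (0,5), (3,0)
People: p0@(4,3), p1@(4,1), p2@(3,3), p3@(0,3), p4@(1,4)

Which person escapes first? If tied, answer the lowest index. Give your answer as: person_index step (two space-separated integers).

Step 1: p0:(4,3)->(3,3) | p1:(4,1)->(3,1) | p2:(3,3)->(3,2) | p3:(0,3)->(0,4) | p4:(1,4)->(0,4)
Step 2: p0:(3,3)->(3,2) | p1:(3,1)->(3,0)->EXIT | p2:(3,2)->(3,1) | p3:(0,4)->(0,5)->EXIT | p4:(0,4)->(0,5)->EXIT
Step 3: p0:(3,2)->(3,1) | p1:escaped | p2:(3,1)->(3,0)->EXIT | p3:escaped | p4:escaped
Step 4: p0:(3,1)->(3,0)->EXIT | p1:escaped | p2:escaped | p3:escaped | p4:escaped
Exit steps: [4, 2, 3, 2, 2]
First to escape: p1 at step 2

Answer: 1 2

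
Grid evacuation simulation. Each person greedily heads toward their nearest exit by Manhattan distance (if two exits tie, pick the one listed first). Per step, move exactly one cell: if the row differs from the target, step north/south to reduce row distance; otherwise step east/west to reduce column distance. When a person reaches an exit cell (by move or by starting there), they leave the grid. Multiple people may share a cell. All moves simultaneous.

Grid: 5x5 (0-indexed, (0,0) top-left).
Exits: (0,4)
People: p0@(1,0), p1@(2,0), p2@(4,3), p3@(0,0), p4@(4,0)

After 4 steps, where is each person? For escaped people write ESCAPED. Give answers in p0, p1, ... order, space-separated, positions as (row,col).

Step 1: p0:(1,0)->(0,0) | p1:(2,0)->(1,0) | p2:(4,3)->(3,3) | p3:(0,0)->(0,1) | p4:(4,0)->(3,0)
Step 2: p0:(0,0)->(0,1) | p1:(1,0)->(0,0) | p2:(3,3)->(2,3) | p3:(0,1)->(0,2) | p4:(3,0)->(2,0)
Step 3: p0:(0,1)->(0,2) | p1:(0,0)->(0,1) | p2:(2,3)->(1,3) | p3:(0,2)->(0,3) | p4:(2,0)->(1,0)
Step 4: p0:(0,2)->(0,3) | p1:(0,1)->(0,2) | p2:(1,3)->(0,3) | p3:(0,3)->(0,4)->EXIT | p4:(1,0)->(0,0)

(0,3) (0,2) (0,3) ESCAPED (0,0)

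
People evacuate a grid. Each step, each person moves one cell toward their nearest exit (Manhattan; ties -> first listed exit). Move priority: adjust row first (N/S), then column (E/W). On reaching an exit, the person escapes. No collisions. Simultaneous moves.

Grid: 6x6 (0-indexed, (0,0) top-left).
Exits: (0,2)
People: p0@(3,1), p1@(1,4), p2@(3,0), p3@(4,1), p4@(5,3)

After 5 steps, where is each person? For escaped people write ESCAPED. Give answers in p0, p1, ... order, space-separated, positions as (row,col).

Step 1: p0:(3,1)->(2,1) | p1:(1,4)->(0,4) | p2:(3,0)->(2,0) | p3:(4,1)->(3,1) | p4:(5,3)->(4,3)
Step 2: p0:(2,1)->(1,1) | p1:(0,4)->(0,3) | p2:(2,0)->(1,0) | p3:(3,1)->(2,1) | p4:(4,3)->(3,3)
Step 3: p0:(1,1)->(0,1) | p1:(0,3)->(0,2)->EXIT | p2:(1,0)->(0,0) | p3:(2,1)->(1,1) | p4:(3,3)->(2,3)
Step 4: p0:(0,1)->(0,2)->EXIT | p1:escaped | p2:(0,0)->(0,1) | p3:(1,1)->(0,1) | p4:(2,3)->(1,3)
Step 5: p0:escaped | p1:escaped | p2:(0,1)->(0,2)->EXIT | p3:(0,1)->(0,2)->EXIT | p4:(1,3)->(0,3)

ESCAPED ESCAPED ESCAPED ESCAPED (0,3)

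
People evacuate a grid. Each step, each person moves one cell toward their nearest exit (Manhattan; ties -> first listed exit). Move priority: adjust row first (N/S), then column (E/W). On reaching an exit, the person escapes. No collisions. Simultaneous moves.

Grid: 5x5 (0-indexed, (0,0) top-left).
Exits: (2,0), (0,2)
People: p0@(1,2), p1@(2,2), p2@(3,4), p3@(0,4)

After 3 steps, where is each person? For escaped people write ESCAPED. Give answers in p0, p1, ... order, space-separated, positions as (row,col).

Step 1: p0:(1,2)->(0,2)->EXIT | p1:(2,2)->(2,1) | p2:(3,4)->(2,4) | p3:(0,4)->(0,3)
Step 2: p0:escaped | p1:(2,1)->(2,0)->EXIT | p2:(2,4)->(2,3) | p3:(0,3)->(0,2)->EXIT
Step 3: p0:escaped | p1:escaped | p2:(2,3)->(2,2) | p3:escaped

ESCAPED ESCAPED (2,2) ESCAPED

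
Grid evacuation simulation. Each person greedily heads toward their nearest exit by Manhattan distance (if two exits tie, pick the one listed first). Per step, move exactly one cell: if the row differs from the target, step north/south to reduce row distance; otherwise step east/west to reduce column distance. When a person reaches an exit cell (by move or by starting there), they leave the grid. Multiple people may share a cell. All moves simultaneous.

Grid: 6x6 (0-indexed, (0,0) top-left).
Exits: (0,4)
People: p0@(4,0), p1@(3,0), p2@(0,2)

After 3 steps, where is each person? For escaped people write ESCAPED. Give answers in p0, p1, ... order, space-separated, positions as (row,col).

Step 1: p0:(4,0)->(3,0) | p1:(3,0)->(2,0) | p2:(0,2)->(0,3)
Step 2: p0:(3,0)->(2,0) | p1:(2,0)->(1,0) | p2:(0,3)->(0,4)->EXIT
Step 3: p0:(2,0)->(1,0) | p1:(1,0)->(0,0) | p2:escaped

(1,0) (0,0) ESCAPED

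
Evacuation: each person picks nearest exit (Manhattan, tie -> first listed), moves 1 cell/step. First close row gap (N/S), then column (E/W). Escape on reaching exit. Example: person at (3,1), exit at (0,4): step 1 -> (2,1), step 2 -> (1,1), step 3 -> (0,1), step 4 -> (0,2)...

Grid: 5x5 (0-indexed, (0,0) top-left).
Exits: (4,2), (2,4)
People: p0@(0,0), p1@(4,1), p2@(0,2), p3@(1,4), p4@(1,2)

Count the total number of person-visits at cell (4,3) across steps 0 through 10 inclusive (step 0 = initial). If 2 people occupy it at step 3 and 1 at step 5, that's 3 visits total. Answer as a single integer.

Answer: 0

Derivation:
Step 0: p0@(0,0) p1@(4,1) p2@(0,2) p3@(1,4) p4@(1,2) -> at (4,3): 0 [-], cum=0
Step 1: p0@(1,0) p1@ESC p2@(1,2) p3@ESC p4@(2,2) -> at (4,3): 0 [-], cum=0
Step 2: p0@(2,0) p1@ESC p2@(2,2) p3@ESC p4@(3,2) -> at (4,3): 0 [-], cum=0
Step 3: p0@(3,0) p1@ESC p2@(3,2) p3@ESC p4@ESC -> at (4,3): 0 [-], cum=0
Step 4: p0@(4,0) p1@ESC p2@ESC p3@ESC p4@ESC -> at (4,3): 0 [-], cum=0
Step 5: p0@(4,1) p1@ESC p2@ESC p3@ESC p4@ESC -> at (4,3): 0 [-], cum=0
Step 6: p0@ESC p1@ESC p2@ESC p3@ESC p4@ESC -> at (4,3): 0 [-], cum=0
Total visits = 0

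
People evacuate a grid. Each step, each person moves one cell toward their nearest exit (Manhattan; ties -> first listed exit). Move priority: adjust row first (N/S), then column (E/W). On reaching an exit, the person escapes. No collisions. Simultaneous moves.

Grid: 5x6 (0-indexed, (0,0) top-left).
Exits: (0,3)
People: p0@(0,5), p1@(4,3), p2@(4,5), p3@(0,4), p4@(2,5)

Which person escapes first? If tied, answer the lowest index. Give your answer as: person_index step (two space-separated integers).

Step 1: p0:(0,5)->(0,4) | p1:(4,3)->(3,3) | p2:(4,5)->(3,5) | p3:(0,4)->(0,3)->EXIT | p4:(2,5)->(1,5)
Step 2: p0:(0,4)->(0,3)->EXIT | p1:(3,3)->(2,3) | p2:(3,5)->(2,5) | p3:escaped | p4:(1,5)->(0,5)
Step 3: p0:escaped | p1:(2,3)->(1,3) | p2:(2,5)->(1,5) | p3:escaped | p4:(0,5)->(0,4)
Step 4: p0:escaped | p1:(1,3)->(0,3)->EXIT | p2:(1,5)->(0,5) | p3:escaped | p4:(0,4)->(0,3)->EXIT
Step 5: p0:escaped | p1:escaped | p2:(0,5)->(0,4) | p3:escaped | p4:escaped
Step 6: p0:escaped | p1:escaped | p2:(0,4)->(0,3)->EXIT | p3:escaped | p4:escaped
Exit steps: [2, 4, 6, 1, 4]
First to escape: p3 at step 1

Answer: 3 1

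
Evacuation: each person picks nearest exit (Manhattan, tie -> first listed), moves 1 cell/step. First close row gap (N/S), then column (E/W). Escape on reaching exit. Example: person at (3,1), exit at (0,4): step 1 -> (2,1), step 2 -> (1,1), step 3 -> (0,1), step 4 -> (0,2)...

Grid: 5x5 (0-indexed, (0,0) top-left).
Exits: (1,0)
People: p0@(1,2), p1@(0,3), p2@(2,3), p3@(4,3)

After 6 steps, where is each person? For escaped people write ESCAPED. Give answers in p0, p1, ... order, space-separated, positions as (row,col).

Step 1: p0:(1,2)->(1,1) | p1:(0,3)->(1,3) | p2:(2,3)->(1,3) | p3:(4,3)->(3,3)
Step 2: p0:(1,1)->(1,0)->EXIT | p1:(1,3)->(1,2) | p2:(1,3)->(1,2) | p3:(3,3)->(2,3)
Step 3: p0:escaped | p1:(1,2)->(1,1) | p2:(1,2)->(1,1) | p3:(2,3)->(1,3)
Step 4: p0:escaped | p1:(1,1)->(1,0)->EXIT | p2:(1,1)->(1,0)->EXIT | p3:(1,3)->(1,2)
Step 5: p0:escaped | p1:escaped | p2:escaped | p3:(1,2)->(1,1)
Step 6: p0:escaped | p1:escaped | p2:escaped | p3:(1,1)->(1,0)->EXIT

ESCAPED ESCAPED ESCAPED ESCAPED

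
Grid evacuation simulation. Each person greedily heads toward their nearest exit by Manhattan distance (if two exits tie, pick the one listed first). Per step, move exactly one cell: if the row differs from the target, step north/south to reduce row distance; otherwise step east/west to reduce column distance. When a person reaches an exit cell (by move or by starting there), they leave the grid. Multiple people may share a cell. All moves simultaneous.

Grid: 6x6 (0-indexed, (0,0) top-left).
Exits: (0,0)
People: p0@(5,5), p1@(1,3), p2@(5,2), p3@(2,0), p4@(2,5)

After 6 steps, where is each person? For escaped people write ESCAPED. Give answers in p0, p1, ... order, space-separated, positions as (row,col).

Step 1: p0:(5,5)->(4,5) | p1:(1,3)->(0,3) | p2:(5,2)->(4,2) | p3:(2,0)->(1,0) | p4:(2,5)->(1,5)
Step 2: p0:(4,5)->(3,5) | p1:(0,3)->(0,2) | p2:(4,2)->(3,2) | p3:(1,0)->(0,0)->EXIT | p4:(1,5)->(0,5)
Step 3: p0:(3,5)->(2,5) | p1:(0,2)->(0,1) | p2:(3,2)->(2,2) | p3:escaped | p4:(0,5)->(0,4)
Step 4: p0:(2,5)->(1,5) | p1:(0,1)->(0,0)->EXIT | p2:(2,2)->(1,2) | p3:escaped | p4:(0,4)->(0,3)
Step 5: p0:(1,5)->(0,5) | p1:escaped | p2:(1,2)->(0,2) | p3:escaped | p4:(0,3)->(0,2)
Step 6: p0:(0,5)->(0,4) | p1:escaped | p2:(0,2)->(0,1) | p3:escaped | p4:(0,2)->(0,1)

(0,4) ESCAPED (0,1) ESCAPED (0,1)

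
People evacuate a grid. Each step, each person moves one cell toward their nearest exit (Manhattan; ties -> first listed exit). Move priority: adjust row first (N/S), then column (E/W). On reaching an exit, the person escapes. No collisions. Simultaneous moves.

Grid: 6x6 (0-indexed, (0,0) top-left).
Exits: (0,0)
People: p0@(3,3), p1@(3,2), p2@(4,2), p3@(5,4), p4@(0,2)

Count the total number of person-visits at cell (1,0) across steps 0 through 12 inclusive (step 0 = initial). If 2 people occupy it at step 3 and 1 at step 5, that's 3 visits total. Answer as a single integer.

Answer: 0

Derivation:
Step 0: p0@(3,3) p1@(3,2) p2@(4,2) p3@(5,4) p4@(0,2) -> at (1,0): 0 [-], cum=0
Step 1: p0@(2,3) p1@(2,2) p2@(3,2) p3@(4,4) p4@(0,1) -> at (1,0): 0 [-], cum=0
Step 2: p0@(1,3) p1@(1,2) p2@(2,2) p3@(3,4) p4@ESC -> at (1,0): 0 [-], cum=0
Step 3: p0@(0,3) p1@(0,2) p2@(1,2) p3@(2,4) p4@ESC -> at (1,0): 0 [-], cum=0
Step 4: p0@(0,2) p1@(0,1) p2@(0,2) p3@(1,4) p4@ESC -> at (1,0): 0 [-], cum=0
Step 5: p0@(0,1) p1@ESC p2@(0,1) p3@(0,4) p4@ESC -> at (1,0): 0 [-], cum=0
Step 6: p0@ESC p1@ESC p2@ESC p3@(0,3) p4@ESC -> at (1,0): 0 [-], cum=0
Step 7: p0@ESC p1@ESC p2@ESC p3@(0,2) p4@ESC -> at (1,0): 0 [-], cum=0
Step 8: p0@ESC p1@ESC p2@ESC p3@(0,1) p4@ESC -> at (1,0): 0 [-], cum=0
Step 9: p0@ESC p1@ESC p2@ESC p3@ESC p4@ESC -> at (1,0): 0 [-], cum=0
Total visits = 0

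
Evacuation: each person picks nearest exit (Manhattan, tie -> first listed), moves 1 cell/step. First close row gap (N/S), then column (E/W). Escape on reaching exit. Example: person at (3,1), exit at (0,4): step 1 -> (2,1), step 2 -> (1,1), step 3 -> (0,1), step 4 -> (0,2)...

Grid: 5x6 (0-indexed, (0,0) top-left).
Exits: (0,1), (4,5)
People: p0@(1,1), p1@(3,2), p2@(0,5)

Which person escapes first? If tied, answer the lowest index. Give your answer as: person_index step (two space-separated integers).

Answer: 0 1

Derivation:
Step 1: p0:(1,1)->(0,1)->EXIT | p1:(3,2)->(2,2) | p2:(0,5)->(0,4)
Step 2: p0:escaped | p1:(2,2)->(1,2) | p2:(0,4)->(0,3)
Step 3: p0:escaped | p1:(1,2)->(0,2) | p2:(0,3)->(0,2)
Step 4: p0:escaped | p1:(0,2)->(0,1)->EXIT | p2:(0,2)->(0,1)->EXIT
Exit steps: [1, 4, 4]
First to escape: p0 at step 1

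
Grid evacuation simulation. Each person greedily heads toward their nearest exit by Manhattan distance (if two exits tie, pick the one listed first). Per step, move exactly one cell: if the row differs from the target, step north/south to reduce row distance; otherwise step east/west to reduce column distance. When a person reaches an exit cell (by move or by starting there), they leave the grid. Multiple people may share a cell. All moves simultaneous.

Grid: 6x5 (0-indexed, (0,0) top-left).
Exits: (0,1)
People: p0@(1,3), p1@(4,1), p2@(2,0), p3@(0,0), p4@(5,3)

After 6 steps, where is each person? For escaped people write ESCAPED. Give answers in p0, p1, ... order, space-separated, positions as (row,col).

Step 1: p0:(1,3)->(0,3) | p1:(4,1)->(3,1) | p2:(2,0)->(1,0) | p3:(0,0)->(0,1)->EXIT | p4:(5,3)->(4,3)
Step 2: p0:(0,3)->(0,2) | p1:(3,1)->(2,1) | p2:(1,0)->(0,0) | p3:escaped | p4:(4,3)->(3,3)
Step 3: p0:(0,2)->(0,1)->EXIT | p1:(2,1)->(1,1) | p2:(0,0)->(0,1)->EXIT | p3:escaped | p4:(3,3)->(2,3)
Step 4: p0:escaped | p1:(1,1)->(0,1)->EXIT | p2:escaped | p3:escaped | p4:(2,3)->(1,3)
Step 5: p0:escaped | p1:escaped | p2:escaped | p3:escaped | p4:(1,3)->(0,3)
Step 6: p0:escaped | p1:escaped | p2:escaped | p3:escaped | p4:(0,3)->(0,2)

ESCAPED ESCAPED ESCAPED ESCAPED (0,2)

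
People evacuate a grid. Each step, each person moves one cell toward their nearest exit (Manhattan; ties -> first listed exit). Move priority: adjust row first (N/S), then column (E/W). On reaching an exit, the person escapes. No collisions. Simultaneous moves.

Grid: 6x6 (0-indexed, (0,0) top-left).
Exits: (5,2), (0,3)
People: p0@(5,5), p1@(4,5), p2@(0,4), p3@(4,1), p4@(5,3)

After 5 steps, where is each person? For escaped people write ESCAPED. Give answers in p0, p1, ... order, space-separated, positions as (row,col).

Step 1: p0:(5,5)->(5,4) | p1:(4,5)->(5,5) | p2:(0,4)->(0,3)->EXIT | p3:(4,1)->(5,1) | p4:(5,3)->(5,2)->EXIT
Step 2: p0:(5,4)->(5,3) | p1:(5,5)->(5,4) | p2:escaped | p3:(5,1)->(5,2)->EXIT | p4:escaped
Step 3: p0:(5,3)->(5,2)->EXIT | p1:(5,4)->(5,3) | p2:escaped | p3:escaped | p4:escaped
Step 4: p0:escaped | p1:(5,3)->(5,2)->EXIT | p2:escaped | p3:escaped | p4:escaped

ESCAPED ESCAPED ESCAPED ESCAPED ESCAPED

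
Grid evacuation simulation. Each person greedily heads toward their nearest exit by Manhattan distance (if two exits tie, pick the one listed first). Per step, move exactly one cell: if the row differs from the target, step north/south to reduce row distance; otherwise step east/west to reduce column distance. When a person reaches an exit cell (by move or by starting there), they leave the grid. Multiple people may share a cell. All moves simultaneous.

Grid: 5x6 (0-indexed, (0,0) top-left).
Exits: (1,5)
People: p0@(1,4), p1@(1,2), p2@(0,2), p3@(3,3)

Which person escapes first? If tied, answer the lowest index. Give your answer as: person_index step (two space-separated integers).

Step 1: p0:(1,4)->(1,5)->EXIT | p1:(1,2)->(1,3) | p2:(0,2)->(1,2) | p3:(3,3)->(2,3)
Step 2: p0:escaped | p1:(1,3)->(1,4) | p2:(1,2)->(1,3) | p3:(2,3)->(1,3)
Step 3: p0:escaped | p1:(1,4)->(1,5)->EXIT | p2:(1,3)->(1,4) | p3:(1,3)->(1,4)
Step 4: p0:escaped | p1:escaped | p2:(1,4)->(1,5)->EXIT | p3:(1,4)->(1,5)->EXIT
Exit steps: [1, 3, 4, 4]
First to escape: p0 at step 1

Answer: 0 1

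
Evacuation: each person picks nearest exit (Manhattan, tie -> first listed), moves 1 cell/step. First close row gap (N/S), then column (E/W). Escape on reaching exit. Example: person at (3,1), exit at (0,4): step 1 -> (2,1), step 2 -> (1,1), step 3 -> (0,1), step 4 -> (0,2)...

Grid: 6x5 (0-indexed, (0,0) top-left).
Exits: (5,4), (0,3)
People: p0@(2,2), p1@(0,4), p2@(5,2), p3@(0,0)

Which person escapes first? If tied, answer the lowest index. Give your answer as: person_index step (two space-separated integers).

Step 1: p0:(2,2)->(1,2) | p1:(0,4)->(0,3)->EXIT | p2:(5,2)->(5,3) | p3:(0,0)->(0,1)
Step 2: p0:(1,2)->(0,2) | p1:escaped | p2:(5,3)->(5,4)->EXIT | p3:(0,1)->(0,2)
Step 3: p0:(0,2)->(0,3)->EXIT | p1:escaped | p2:escaped | p3:(0,2)->(0,3)->EXIT
Exit steps: [3, 1, 2, 3]
First to escape: p1 at step 1

Answer: 1 1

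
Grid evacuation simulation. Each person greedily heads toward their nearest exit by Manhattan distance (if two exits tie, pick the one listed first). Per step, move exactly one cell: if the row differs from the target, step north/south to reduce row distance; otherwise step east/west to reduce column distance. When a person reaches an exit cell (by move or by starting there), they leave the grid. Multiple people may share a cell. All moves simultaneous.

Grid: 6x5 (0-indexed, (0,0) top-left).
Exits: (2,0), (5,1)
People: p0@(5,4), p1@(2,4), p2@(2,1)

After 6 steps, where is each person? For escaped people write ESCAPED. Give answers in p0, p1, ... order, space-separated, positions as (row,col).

Step 1: p0:(5,4)->(5,3) | p1:(2,4)->(2,3) | p2:(2,1)->(2,0)->EXIT
Step 2: p0:(5,3)->(5,2) | p1:(2,3)->(2,2) | p2:escaped
Step 3: p0:(5,2)->(5,1)->EXIT | p1:(2,2)->(2,1) | p2:escaped
Step 4: p0:escaped | p1:(2,1)->(2,0)->EXIT | p2:escaped

ESCAPED ESCAPED ESCAPED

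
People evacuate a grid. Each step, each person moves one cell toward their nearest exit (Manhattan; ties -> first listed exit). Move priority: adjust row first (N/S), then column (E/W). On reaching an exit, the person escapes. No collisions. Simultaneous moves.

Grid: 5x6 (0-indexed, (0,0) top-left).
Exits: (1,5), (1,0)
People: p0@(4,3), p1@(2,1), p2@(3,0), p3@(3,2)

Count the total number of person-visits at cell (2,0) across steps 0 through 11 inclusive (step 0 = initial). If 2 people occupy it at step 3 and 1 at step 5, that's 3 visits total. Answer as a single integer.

Answer: 1

Derivation:
Step 0: p0@(4,3) p1@(2,1) p2@(3,0) p3@(3,2) -> at (2,0): 0 [-], cum=0
Step 1: p0@(3,3) p1@(1,1) p2@(2,0) p3@(2,2) -> at (2,0): 1 [p2], cum=1
Step 2: p0@(2,3) p1@ESC p2@ESC p3@(1,2) -> at (2,0): 0 [-], cum=1
Step 3: p0@(1,3) p1@ESC p2@ESC p3@(1,1) -> at (2,0): 0 [-], cum=1
Step 4: p0@(1,4) p1@ESC p2@ESC p3@ESC -> at (2,0): 0 [-], cum=1
Step 5: p0@ESC p1@ESC p2@ESC p3@ESC -> at (2,0): 0 [-], cum=1
Total visits = 1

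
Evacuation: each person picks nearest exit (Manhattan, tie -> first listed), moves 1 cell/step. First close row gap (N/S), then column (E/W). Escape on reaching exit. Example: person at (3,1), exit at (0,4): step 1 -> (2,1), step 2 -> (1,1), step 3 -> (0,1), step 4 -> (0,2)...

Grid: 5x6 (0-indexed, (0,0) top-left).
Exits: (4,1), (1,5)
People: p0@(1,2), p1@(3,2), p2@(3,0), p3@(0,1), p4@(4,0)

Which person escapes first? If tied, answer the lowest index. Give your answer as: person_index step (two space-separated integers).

Answer: 4 1

Derivation:
Step 1: p0:(1,2)->(1,3) | p1:(3,2)->(4,2) | p2:(3,0)->(4,0) | p3:(0,1)->(1,1) | p4:(4,0)->(4,1)->EXIT
Step 2: p0:(1,3)->(1,4) | p1:(4,2)->(4,1)->EXIT | p2:(4,0)->(4,1)->EXIT | p3:(1,1)->(2,1) | p4:escaped
Step 3: p0:(1,4)->(1,5)->EXIT | p1:escaped | p2:escaped | p3:(2,1)->(3,1) | p4:escaped
Step 4: p0:escaped | p1:escaped | p2:escaped | p3:(3,1)->(4,1)->EXIT | p4:escaped
Exit steps: [3, 2, 2, 4, 1]
First to escape: p4 at step 1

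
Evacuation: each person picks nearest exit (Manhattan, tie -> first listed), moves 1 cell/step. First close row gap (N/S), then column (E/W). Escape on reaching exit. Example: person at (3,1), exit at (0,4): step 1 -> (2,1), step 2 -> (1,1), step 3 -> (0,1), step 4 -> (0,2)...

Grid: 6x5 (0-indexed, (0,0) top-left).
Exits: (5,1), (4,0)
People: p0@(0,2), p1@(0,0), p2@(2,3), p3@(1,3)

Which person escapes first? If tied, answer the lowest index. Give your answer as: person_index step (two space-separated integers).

Answer: 1 4

Derivation:
Step 1: p0:(0,2)->(1,2) | p1:(0,0)->(1,0) | p2:(2,3)->(3,3) | p3:(1,3)->(2,3)
Step 2: p0:(1,2)->(2,2) | p1:(1,0)->(2,0) | p2:(3,3)->(4,3) | p3:(2,3)->(3,3)
Step 3: p0:(2,2)->(3,2) | p1:(2,0)->(3,0) | p2:(4,3)->(5,3) | p3:(3,3)->(4,3)
Step 4: p0:(3,2)->(4,2) | p1:(3,0)->(4,0)->EXIT | p2:(5,3)->(5,2) | p3:(4,3)->(5,3)
Step 5: p0:(4,2)->(5,2) | p1:escaped | p2:(5,2)->(5,1)->EXIT | p3:(5,3)->(5,2)
Step 6: p0:(5,2)->(5,1)->EXIT | p1:escaped | p2:escaped | p3:(5,2)->(5,1)->EXIT
Exit steps: [6, 4, 5, 6]
First to escape: p1 at step 4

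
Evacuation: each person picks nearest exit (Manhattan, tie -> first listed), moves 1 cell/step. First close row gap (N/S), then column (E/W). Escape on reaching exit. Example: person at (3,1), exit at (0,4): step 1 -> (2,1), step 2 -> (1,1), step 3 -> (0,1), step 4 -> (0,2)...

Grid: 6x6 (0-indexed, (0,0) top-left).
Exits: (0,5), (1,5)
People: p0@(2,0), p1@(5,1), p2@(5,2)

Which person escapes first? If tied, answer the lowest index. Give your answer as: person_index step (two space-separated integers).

Answer: 0 6

Derivation:
Step 1: p0:(2,0)->(1,0) | p1:(5,1)->(4,1) | p2:(5,2)->(4,2)
Step 2: p0:(1,0)->(1,1) | p1:(4,1)->(3,1) | p2:(4,2)->(3,2)
Step 3: p0:(1,1)->(1,2) | p1:(3,1)->(2,1) | p2:(3,2)->(2,2)
Step 4: p0:(1,2)->(1,3) | p1:(2,1)->(1,1) | p2:(2,2)->(1,2)
Step 5: p0:(1,3)->(1,4) | p1:(1,1)->(1,2) | p2:(1,2)->(1,3)
Step 6: p0:(1,4)->(1,5)->EXIT | p1:(1,2)->(1,3) | p2:(1,3)->(1,4)
Step 7: p0:escaped | p1:(1,3)->(1,4) | p2:(1,4)->(1,5)->EXIT
Step 8: p0:escaped | p1:(1,4)->(1,5)->EXIT | p2:escaped
Exit steps: [6, 8, 7]
First to escape: p0 at step 6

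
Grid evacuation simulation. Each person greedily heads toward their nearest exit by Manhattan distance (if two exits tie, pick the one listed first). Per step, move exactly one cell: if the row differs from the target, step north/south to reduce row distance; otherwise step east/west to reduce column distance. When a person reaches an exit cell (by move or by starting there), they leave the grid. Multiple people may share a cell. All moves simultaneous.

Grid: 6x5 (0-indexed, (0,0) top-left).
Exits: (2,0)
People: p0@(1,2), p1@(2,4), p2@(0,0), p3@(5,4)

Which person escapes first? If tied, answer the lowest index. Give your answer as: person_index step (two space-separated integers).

Step 1: p0:(1,2)->(2,2) | p1:(2,4)->(2,3) | p2:(0,0)->(1,0) | p3:(5,4)->(4,4)
Step 2: p0:(2,2)->(2,1) | p1:(2,3)->(2,2) | p2:(1,0)->(2,0)->EXIT | p3:(4,4)->(3,4)
Step 3: p0:(2,1)->(2,0)->EXIT | p1:(2,2)->(2,1) | p2:escaped | p3:(3,4)->(2,4)
Step 4: p0:escaped | p1:(2,1)->(2,0)->EXIT | p2:escaped | p3:(2,4)->(2,3)
Step 5: p0:escaped | p1:escaped | p2:escaped | p3:(2,3)->(2,2)
Step 6: p0:escaped | p1:escaped | p2:escaped | p3:(2,2)->(2,1)
Step 7: p0:escaped | p1:escaped | p2:escaped | p3:(2,1)->(2,0)->EXIT
Exit steps: [3, 4, 2, 7]
First to escape: p2 at step 2

Answer: 2 2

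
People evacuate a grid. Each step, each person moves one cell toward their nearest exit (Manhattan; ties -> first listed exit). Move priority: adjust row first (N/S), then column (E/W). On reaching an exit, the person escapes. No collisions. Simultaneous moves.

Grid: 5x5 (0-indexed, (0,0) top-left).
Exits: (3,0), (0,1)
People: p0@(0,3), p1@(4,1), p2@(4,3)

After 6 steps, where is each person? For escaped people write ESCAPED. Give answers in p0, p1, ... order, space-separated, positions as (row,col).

Step 1: p0:(0,3)->(0,2) | p1:(4,1)->(3,1) | p2:(4,3)->(3,3)
Step 2: p0:(0,2)->(0,1)->EXIT | p1:(3,1)->(3,0)->EXIT | p2:(3,3)->(3,2)
Step 3: p0:escaped | p1:escaped | p2:(3,2)->(3,1)
Step 4: p0:escaped | p1:escaped | p2:(3,1)->(3,0)->EXIT

ESCAPED ESCAPED ESCAPED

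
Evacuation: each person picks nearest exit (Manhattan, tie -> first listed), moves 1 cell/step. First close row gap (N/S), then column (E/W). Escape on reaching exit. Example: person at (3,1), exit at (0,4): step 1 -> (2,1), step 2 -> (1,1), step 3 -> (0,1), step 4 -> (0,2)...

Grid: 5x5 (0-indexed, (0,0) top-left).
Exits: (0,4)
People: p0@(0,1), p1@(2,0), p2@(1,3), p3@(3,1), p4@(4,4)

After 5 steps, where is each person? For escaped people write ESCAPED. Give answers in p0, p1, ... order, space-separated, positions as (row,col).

Step 1: p0:(0,1)->(0,2) | p1:(2,0)->(1,0) | p2:(1,3)->(0,3) | p3:(3,1)->(2,1) | p4:(4,4)->(3,4)
Step 2: p0:(0,2)->(0,3) | p1:(1,0)->(0,0) | p2:(0,3)->(0,4)->EXIT | p3:(2,1)->(1,1) | p4:(3,4)->(2,4)
Step 3: p0:(0,3)->(0,4)->EXIT | p1:(0,0)->(0,1) | p2:escaped | p3:(1,1)->(0,1) | p4:(2,4)->(1,4)
Step 4: p0:escaped | p1:(0,1)->(0,2) | p2:escaped | p3:(0,1)->(0,2) | p4:(1,4)->(0,4)->EXIT
Step 5: p0:escaped | p1:(0,2)->(0,3) | p2:escaped | p3:(0,2)->(0,3) | p4:escaped

ESCAPED (0,3) ESCAPED (0,3) ESCAPED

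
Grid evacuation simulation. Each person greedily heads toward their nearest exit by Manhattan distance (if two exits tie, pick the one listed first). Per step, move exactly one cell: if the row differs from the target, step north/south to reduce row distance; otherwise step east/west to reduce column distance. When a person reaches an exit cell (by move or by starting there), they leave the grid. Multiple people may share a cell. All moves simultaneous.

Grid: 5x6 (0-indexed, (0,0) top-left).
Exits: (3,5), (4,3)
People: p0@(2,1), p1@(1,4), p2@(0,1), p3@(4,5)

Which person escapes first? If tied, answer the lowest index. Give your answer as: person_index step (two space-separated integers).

Answer: 3 1

Derivation:
Step 1: p0:(2,1)->(3,1) | p1:(1,4)->(2,4) | p2:(0,1)->(1,1) | p3:(4,5)->(3,5)->EXIT
Step 2: p0:(3,1)->(4,1) | p1:(2,4)->(3,4) | p2:(1,1)->(2,1) | p3:escaped
Step 3: p0:(4,1)->(4,2) | p1:(3,4)->(3,5)->EXIT | p2:(2,1)->(3,1) | p3:escaped
Step 4: p0:(4,2)->(4,3)->EXIT | p1:escaped | p2:(3,1)->(4,1) | p3:escaped
Step 5: p0:escaped | p1:escaped | p2:(4,1)->(4,2) | p3:escaped
Step 6: p0:escaped | p1:escaped | p2:(4,2)->(4,3)->EXIT | p3:escaped
Exit steps: [4, 3, 6, 1]
First to escape: p3 at step 1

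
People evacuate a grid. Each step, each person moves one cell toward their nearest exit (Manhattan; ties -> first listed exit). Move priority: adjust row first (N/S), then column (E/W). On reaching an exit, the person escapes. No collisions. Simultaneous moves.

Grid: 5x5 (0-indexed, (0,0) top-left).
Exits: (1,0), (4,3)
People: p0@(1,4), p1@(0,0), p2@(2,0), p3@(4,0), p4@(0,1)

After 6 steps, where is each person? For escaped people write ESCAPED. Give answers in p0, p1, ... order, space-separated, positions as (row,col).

Step 1: p0:(1,4)->(1,3) | p1:(0,0)->(1,0)->EXIT | p2:(2,0)->(1,0)->EXIT | p3:(4,0)->(3,0) | p4:(0,1)->(1,1)
Step 2: p0:(1,3)->(1,2) | p1:escaped | p2:escaped | p3:(3,0)->(2,0) | p4:(1,1)->(1,0)->EXIT
Step 3: p0:(1,2)->(1,1) | p1:escaped | p2:escaped | p3:(2,0)->(1,0)->EXIT | p4:escaped
Step 4: p0:(1,1)->(1,0)->EXIT | p1:escaped | p2:escaped | p3:escaped | p4:escaped

ESCAPED ESCAPED ESCAPED ESCAPED ESCAPED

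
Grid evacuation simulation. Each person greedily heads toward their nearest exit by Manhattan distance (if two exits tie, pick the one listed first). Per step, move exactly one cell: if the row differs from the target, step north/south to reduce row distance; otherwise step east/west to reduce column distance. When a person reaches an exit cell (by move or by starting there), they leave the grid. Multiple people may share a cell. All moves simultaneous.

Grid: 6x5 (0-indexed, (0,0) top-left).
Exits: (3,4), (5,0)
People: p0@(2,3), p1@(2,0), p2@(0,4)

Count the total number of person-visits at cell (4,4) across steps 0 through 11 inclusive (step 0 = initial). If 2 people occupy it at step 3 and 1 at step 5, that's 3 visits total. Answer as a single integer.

Step 0: p0@(2,3) p1@(2,0) p2@(0,4) -> at (4,4): 0 [-], cum=0
Step 1: p0@(3,3) p1@(3,0) p2@(1,4) -> at (4,4): 0 [-], cum=0
Step 2: p0@ESC p1@(4,0) p2@(2,4) -> at (4,4): 0 [-], cum=0
Step 3: p0@ESC p1@ESC p2@ESC -> at (4,4): 0 [-], cum=0
Total visits = 0

Answer: 0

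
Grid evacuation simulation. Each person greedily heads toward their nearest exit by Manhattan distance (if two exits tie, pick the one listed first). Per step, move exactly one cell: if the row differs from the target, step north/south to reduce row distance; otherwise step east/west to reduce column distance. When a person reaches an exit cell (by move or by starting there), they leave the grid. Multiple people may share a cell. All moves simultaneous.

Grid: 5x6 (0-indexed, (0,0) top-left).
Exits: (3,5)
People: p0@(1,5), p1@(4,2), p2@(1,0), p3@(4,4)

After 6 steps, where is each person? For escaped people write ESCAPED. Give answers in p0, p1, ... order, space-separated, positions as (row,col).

Step 1: p0:(1,5)->(2,5) | p1:(4,2)->(3,2) | p2:(1,0)->(2,0) | p3:(4,4)->(3,4)
Step 2: p0:(2,5)->(3,5)->EXIT | p1:(3,2)->(3,3) | p2:(2,0)->(3,0) | p3:(3,4)->(3,5)->EXIT
Step 3: p0:escaped | p1:(3,3)->(3,4) | p2:(3,0)->(3,1) | p3:escaped
Step 4: p0:escaped | p1:(3,4)->(3,5)->EXIT | p2:(3,1)->(3,2) | p3:escaped
Step 5: p0:escaped | p1:escaped | p2:(3,2)->(3,3) | p3:escaped
Step 6: p0:escaped | p1:escaped | p2:(3,3)->(3,4) | p3:escaped

ESCAPED ESCAPED (3,4) ESCAPED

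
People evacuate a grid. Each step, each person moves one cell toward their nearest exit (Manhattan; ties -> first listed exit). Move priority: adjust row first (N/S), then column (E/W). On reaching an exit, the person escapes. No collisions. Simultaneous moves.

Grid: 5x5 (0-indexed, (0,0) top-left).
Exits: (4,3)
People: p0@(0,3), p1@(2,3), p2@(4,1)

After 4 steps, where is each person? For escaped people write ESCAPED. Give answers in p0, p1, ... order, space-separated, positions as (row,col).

Step 1: p0:(0,3)->(1,3) | p1:(2,3)->(3,3) | p2:(4,1)->(4,2)
Step 2: p0:(1,3)->(2,3) | p1:(3,3)->(4,3)->EXIT | p2:(4,2)->(4,3)->EXIT
Step 3: p0:(2,3)->(3,3) | p1:escaped | p2:escaped
Step 4: p0:(3,3)->(4,3)->EXIT | p1:escaped | p2:escaped

ESCAPED ESCAPED ESCAPED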